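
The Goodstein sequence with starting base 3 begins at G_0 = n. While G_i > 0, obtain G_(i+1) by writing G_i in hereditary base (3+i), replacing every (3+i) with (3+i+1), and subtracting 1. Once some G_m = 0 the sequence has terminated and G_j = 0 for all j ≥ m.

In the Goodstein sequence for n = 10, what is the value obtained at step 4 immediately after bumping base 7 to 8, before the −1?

i=0: 10 = 3^2 + 1 (b=3); 3→4: 4^2 + 1 = 17; 17−1 = 16
i=1: 16 = 4^2 (b=4); 4→5: 5^2 = 25; 25−1 = 24
i=2: 24 = 4·5 + 4 (b=5); 5→6: 4·6 + 4 = 28; 28−1 = 27
i=3: 27 = 4·6 + 3 (b=6); 6→7: 4·7 + 3 = 31; 31−1 = 30
i=4: 30 = 4·7 + 2 (b=7); 7→8: 4·8 + 2 = 34; 34−1 = 33

34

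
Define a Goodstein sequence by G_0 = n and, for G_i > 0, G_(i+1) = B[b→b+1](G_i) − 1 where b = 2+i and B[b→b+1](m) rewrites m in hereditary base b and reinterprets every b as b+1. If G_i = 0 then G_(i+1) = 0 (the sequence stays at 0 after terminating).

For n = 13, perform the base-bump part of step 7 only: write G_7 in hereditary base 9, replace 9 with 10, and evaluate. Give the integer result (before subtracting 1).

G_0=13  [base 2] 2^(2 + 1) + 2^2 + 1  →[2↦3]→  3^(3 + 1) + 3^3 + 1 = 109  −1 ⇒ G_1=108
G_1=108  [base 3] 3^(3 + 1) + 3^3  →[3↦4]→  4^(4 + 1) + 4^4 = 1280  −1 ⇒ G_2=1279
G_2=1279  [base 4] 4^(4 + 1) + 3·4^3 + 3·4^2 + 3·4 + 3  →[4↦5]→  5^(5 + 1) + 3·5^3 + 3·5^2 + 3·5 + 3 = 16093  −1 ⇒ G_3=16092
G_3=16092  [base 5] 5^(5 + 1) + 3·5^3 + 3·5^2 + 3·5 + 2  →[5↦6]→  6^(6 + 1) + 3·6^3 + 3·6^2 + 3·6 + 2 = 280712  −1 ⇒ G_4=280711
G_4=280711  [base 6] 6^(6 + 1) + 3·6^3 + 3·6^2 + 3·6 + 1  →[6↦7]→  7^(7 + 1) + 3·7^3 + 3·7^2 + 3·7 + 1 = 5765999  −1 ⇒ G_5=5765998
G_5=5765998  [base 7] 7^(7 + 1) + 3·7^3 + 3·7^2 + 3·7  →[7↦8]→  8^(8 + 1) + 3·8^3 + 3·8^2 + 3·8 = 134219480  −1 ⇒ G_6=134219479
G_6=134219479  [base 8] 8^(8 + 1) + 3·8^3 + 3·8^2 + 2·8 + 7  →[8↦9]→  9^(9 + 1) + 3·9^3 + 3·9^2 + 2·9 + 7 = 3486786856  −1 ⇒ G_7=3486786855
G_7=3486786855  [base 9] 9^(9 + 1) + 3·9^3 + 3·9^2 + 2·9 + 6  →[9↦10]→  10^(10 + 1) + 3·10^3 + 3·10^2 + 2·10 + 6 = 100000003326  −1 ⇒ G_8=100000003325

100000003326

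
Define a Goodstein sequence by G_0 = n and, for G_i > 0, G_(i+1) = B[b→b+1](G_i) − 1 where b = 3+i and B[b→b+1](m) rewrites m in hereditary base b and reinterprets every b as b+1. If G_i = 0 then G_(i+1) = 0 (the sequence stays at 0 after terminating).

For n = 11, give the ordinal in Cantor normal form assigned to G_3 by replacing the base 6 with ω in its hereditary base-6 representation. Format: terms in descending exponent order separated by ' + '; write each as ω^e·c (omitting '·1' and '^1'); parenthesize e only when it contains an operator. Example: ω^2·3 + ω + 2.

ω·5 + 5

11 —HB3→ 3^2 + 2 —bump→ 4^2 + 2 = 18 —(−1)→ 17
17 —HB4→ 4^2 + 1 —bump→ 5^2 + 1 = 26 —(−1)→ 25
25 —HB5→ 5^2 —bump→ 6^2 = 36 —(−1)→ 35
35 —HB6→ 5·6 + 5 —bump→ 5·7 + 5 = 40 —(−1)→ 39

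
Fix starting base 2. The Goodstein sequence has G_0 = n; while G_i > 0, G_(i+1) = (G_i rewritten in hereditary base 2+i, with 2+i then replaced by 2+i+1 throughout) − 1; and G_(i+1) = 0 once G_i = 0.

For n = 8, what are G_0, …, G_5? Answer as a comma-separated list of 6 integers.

[0] 8 ≡ 2^(2 + 1) (base 2). Lift 3: 81. −1: 80.
[1] 80 ≡ 2·3^3 + 2·3^2 + 2·3 + 2 (base 3). Lift 4: 554. −1: 553.
[2] 553 ≡ 2·4^4 + 2·4^2 + 2·4 + 1 (base 4). Lift 5: 6311. −1: 6310.
[3] 6310 ≡ 2·5^5 + 2·5^2 + 2·5 (base 5). Lift 6: 93396. −1: 93395.
[4] 93395 ≡ 2·6^6 + 2·6^2 + 6 + 5 (base 6). Lift 7: 1647196. −1: 1647195.

8, 80, 553, 6310, 93395, 1647195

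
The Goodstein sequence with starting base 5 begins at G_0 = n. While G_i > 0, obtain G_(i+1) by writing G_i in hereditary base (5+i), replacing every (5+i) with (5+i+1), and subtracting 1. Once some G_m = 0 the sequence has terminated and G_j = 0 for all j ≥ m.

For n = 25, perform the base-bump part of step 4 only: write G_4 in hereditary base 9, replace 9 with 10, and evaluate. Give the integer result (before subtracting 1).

step 0: 25 = 5^2; sub 6 for 5: 6^2; = 36; G_1 = 36−1 = 35
step 1: 35 = 5·6 + 5; sub 7 for 6: 5·7 + 5; = 40; G_2 = 40−1 = 39
step 2: 39 = 5·7 + 4; sub 8 for 7: 5·8 + 4; = 44; G_3 = 44−1 = 43
step 3: 43 = 5·8 + 3; sub 9 for 8: 5·9 + 3; = 48; G_4 = 48−1 = 47
step 4: 47 = 5·9 + 2; sub 10 for 9: 5·10 + 2; = 52; G_5 = 52−1 = 51

52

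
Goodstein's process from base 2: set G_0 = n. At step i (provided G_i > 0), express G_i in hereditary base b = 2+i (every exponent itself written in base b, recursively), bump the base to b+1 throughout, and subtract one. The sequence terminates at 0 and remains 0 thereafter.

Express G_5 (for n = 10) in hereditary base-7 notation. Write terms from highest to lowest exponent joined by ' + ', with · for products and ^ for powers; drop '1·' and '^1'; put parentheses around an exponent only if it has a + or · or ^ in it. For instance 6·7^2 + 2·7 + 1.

step 0: 10 = 2^(2 + 1) + 2; sub 3 for 2: 3^(3 + 1) + 3; = 84; G_1 = 84−1 = 83
step 1: 83 = 3^(3 + 1) + 2; sub 4 for 3: 4^(4 + 1) + 2; = 1026; G_2 = 1026−1 = 1025
step 2: 1025 = 4^(4 + 1) + 1; sub 5 for 4: 5^(5 + 1) + 1; = 15626; G_3 = 15626−1 = 15625
step 3: 15625 = 5^(5 + 1); sub 6 for 5: 6^(6 + 1); = 279936; G_4 = 279936−1 = 279935
step 4: 279935 = 5·6^6 + 5·6^5 + 5·6^4 + 5·6^3 + 5·6^2 + 5·6 + 5; sub 7 for 6: 5·7^7 + 5·7^5 + 5·7^4 + 5·7^3 + 5·7^2 + 5·7 + 5; = 4215755; G_5 = 4215755−1 = 4215754
step 5: 4215754 = 5·7^7 + 5·7^5 + 5·7^4 + 5·7^3 + 5·7^2 + 5·7 + 4; sub 8 for 7: 5·8^8 + 5·8^5 + 5·8^4 + 5·8^3 + 5·8^2 + 5·8 + 4; = 84073324; G_6 = 84073324−1 = 84073323

5·7^7 + 5·7^5 + 5·7^4 + 5·7^3 + 5·7^2 + 5·7 + 4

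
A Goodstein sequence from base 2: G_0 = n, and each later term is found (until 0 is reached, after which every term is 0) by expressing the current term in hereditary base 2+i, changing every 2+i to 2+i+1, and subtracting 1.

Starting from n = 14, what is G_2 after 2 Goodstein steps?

1281

G_0 = 14. HB_2(14) = 2^(2 + 1) + 2^2 + 2. Bump = 111. G_1 = 110.
G_1 = 110. HB_3(110) = 3^(3 + 1) + 3^3 + 2. Bump = 1282. G_2 = 1281.
G_2 = 1281. HB_4(1281) = 4^(4 + 1) + 4^4 + 1. Bump = 18751. G_3 = 18750.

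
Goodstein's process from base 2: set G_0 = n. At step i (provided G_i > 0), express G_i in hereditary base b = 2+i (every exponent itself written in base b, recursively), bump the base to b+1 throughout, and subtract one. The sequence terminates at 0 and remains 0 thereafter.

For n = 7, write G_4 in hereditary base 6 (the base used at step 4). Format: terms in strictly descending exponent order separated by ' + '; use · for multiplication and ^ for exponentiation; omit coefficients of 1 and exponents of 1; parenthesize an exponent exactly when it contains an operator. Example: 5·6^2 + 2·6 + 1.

7 —HB2→ 2^2 + 2 + 1 —bump→ 3^3 + 3 + 1 = 31 —(−1)→ 30
30 —HB3→ 3^3 + 3 —bump→ 4^4 + 4 = 260 —(−1)→ 259
259 —HB4→ 4^4 + 3 —bump→ 5^5 + 3 = 3128 —(−1)→ 3127
3127 —HB5→ 5^5 + 2 —bump→ 6^6 + 2 = 46658 —(−1)→ 46657

6^6 + 1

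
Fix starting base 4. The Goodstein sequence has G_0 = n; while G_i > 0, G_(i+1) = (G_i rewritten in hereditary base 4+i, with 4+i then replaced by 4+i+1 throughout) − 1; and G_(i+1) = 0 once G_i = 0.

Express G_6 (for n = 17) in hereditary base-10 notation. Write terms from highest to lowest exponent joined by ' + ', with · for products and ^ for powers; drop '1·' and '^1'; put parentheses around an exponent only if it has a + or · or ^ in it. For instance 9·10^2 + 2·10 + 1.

i=0: 17 = 4^2 + 1 (b=4); 4→5: 5^2 + 1 = 26; 26−1 = 25
i=1: 25 = 5^2 (b=5); 5→6: 6^2 = 36; 36−1 = 35
i=2: 35 = 5·6 + 5 (b=6); 6→7: 5·7 + 5 = 40; 40−1 = 39
i=3: 39 = 5·7 + 4 (b=7); 7→8: 5·8 + 4 = 44; 44−1 = 43
i=4: 43 = 5·8 + 3 (b=8); 8→9: 5·9 + 3 = 48; 48−1 = 47
i=5: 47 = 5·9 + 2 (b=9); 9→10: 5·10 + 2 = 52; 52−1 = 51

5·10 + 1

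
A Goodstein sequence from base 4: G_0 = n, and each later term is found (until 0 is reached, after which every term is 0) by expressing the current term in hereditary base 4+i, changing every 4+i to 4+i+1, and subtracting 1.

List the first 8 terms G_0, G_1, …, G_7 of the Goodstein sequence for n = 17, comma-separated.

17, 25, 35, 39, 43, 47, 51, 55

(0) 17|_4 = 4^2 + 1 ↦ 5^2 + 1|_5 = 26 ⇒ 25
(1) 25|_5 = 5^2 ↦ 6^2|_6 = 36 ⇒ 35
(2) 35|_6 = 5·6 + 5 ↦ 5·7 + 5|_7 = 40 ⇒ 39
(3) 39|_7 = 5·7 + 4 ↦ 5·8 + 4|_8 = 44 ⇒ 43
(4) 43|_8 = 5·8 + 3 ↦ 5·9 + 3|_9 = 48 ⇒ 47
(5) 47|_9 = 5·9 + 2 ↦ 5·10 + 2|_10 = 52 ⇒ 51
(6) 51|_10 = 5·10 + 1 ↦ 5·11 + 1|_11 = 56 ⇒ 55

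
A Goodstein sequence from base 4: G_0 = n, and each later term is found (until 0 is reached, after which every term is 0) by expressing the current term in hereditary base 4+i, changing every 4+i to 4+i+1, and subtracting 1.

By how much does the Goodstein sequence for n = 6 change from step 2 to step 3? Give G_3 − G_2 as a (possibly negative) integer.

6 —HB4→ 4 + 2 —bump→ 5 + 2 = 7 —(−1)→ 6
6 —HB5→ 5 + 1 —bump→ 6 + 1 = 7 —(−1)→ 6
6 —HB6→ 6 —bump→ 7 = 7 —(−1)→ 6

0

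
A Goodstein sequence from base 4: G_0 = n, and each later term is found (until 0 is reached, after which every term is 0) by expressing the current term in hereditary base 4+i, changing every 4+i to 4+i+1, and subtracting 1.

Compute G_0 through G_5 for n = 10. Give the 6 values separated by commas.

10, 11, 12, 13, 13, 13

i=0: 10 = 2·4 + 2 (b=4); 4→5: 2·5 + 2 = 12; 12−1 = 11
i=1: 11 = 2·5 + 1 (b=5); 5→6: 2·6 + 1 = 13; 13−1 = 12
i=2: 12 = 2·6 (b=6); 6→7: 2·7 = 14; 14−1 = 13
i=3: 13 = 7 + 6 (b=7); 7→8: 8 + 6 = 14; 14−1 = 13
i=4: 13 = 8 + 5 (b=8); 8→9: 9 + 5 = 14; 14−1 = 13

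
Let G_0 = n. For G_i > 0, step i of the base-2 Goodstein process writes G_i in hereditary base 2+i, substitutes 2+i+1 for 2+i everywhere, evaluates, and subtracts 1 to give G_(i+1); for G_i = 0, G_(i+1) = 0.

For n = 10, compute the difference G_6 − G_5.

10 —HB2→ 2^(2 + 1) + 2 —bump→ 3^(3 + 1) + 3 = 84 —(−1)→ 83
83 —HB3→ 3^(3 + 1) + 2 —bump→ 4^(4 + 1) + 2 = 1026 —(−1)→ 1025
1025 —HB4→ 4^(4 + 1) + 1 —bump→ 5^(5 + 1) + 1 = 15626 —(−1)→ 15625
15625 —HB5→ 5^(5 + 1) —bump→ 6^(6 + 1) = 279936 —(−1)→ 279935
279935 —HB6→ 5·6^6 + 5·6^5 + 5·6^4 + 5·6^3 + 5·6^2 + 5·6 + 5 —bump→ 5·7^7 + 5·7^5 + 5·7^4 + 5·7^3 + 5·7^2 + 5·7 + 5 = 4215755 —(−1)→ 4215754
4215754 —HB7→ 5·7^7 + 5·7^5 + 5·7^4 + 5·7^3 + 5·7^2 + 5·7 + 4 —bump→ 5·8^8 + 5·8^5 + 5·8^4 + 5·8^3 + 5·8^2 + 5·8 + 4 = 84073324 —(−1)→ 84073323

79857569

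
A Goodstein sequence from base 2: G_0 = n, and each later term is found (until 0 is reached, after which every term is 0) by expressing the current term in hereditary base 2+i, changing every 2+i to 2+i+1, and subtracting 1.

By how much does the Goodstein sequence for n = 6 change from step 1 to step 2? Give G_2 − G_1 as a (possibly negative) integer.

G_0=6  [base 2] 2^2 + 2  →[2↦3]→  3^3 + 3 = 30  −1 ⇒ G_1=29
G_1=29  [base 3] 3^3 + 2  →[3↦4]→  4^4 + 2 = 258  −1 ⇒ G_2=257

228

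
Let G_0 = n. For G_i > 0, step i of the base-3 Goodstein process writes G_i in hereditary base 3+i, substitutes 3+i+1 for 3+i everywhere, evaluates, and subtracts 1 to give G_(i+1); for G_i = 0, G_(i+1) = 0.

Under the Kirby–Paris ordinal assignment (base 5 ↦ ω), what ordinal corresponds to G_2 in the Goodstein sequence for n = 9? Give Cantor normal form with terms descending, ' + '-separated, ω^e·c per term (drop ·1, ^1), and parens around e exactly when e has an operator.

ω·3 + 2

9 —HB3→ 3^2 —bump→ 4^2 = 16 —(−1)→ 15
15 —HB4→ 3·4 + 3 —bump→ 3·5 + 3 = 18 —(−1)→ 17
17 —HB5→ 3·5 + 2 —bump→ 3·6 + 2 = 20 —(−1)→ 19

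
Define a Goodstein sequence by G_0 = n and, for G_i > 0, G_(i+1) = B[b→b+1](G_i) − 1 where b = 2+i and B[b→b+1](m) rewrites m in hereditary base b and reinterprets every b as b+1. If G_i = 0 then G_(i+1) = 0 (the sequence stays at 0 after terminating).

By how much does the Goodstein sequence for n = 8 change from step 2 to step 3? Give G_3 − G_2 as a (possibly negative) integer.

8 —HB2→ 2^(2 + 1) —bump→ 3^(3 + 1) = 81 —(−1)→ 80
80 —HB3→ 2·3^3 + 2·3^2 + 2·3 + 2 —bump→ 2·4^4 + 2·4^2 + 2·4 + 2 = 554 —(−1)→ 553
553 —HB4→ 2·4^4 + 2·4^2 + 2·4 + 1 —bump→ 2·5^5 + 2·5^2 + 2·5 + 1 = 6311 —(−1)→ 6310

5757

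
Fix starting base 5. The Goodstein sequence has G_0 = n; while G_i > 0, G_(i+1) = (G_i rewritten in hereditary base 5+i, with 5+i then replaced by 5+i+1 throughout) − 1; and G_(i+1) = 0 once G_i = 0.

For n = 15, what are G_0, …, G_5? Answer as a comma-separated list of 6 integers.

i=0: 15 = 3·5 (b=5); 5→6: 3·6 = 18; 18−1 = 17
i=1: 17 = 2·6 + 5 (b=6); 6→7: 2·7 + 5 = 19; 19−1 = 18
i=2: 18 = 2·7 + 4 (b=7); 7→8: 2·8 + 4 = 20; 20−1 = 19
i=3: 19 = 2·8 + 3 (b=8); 8→9: 2·9 + 3 = 21; 21−1 = 20
i=4: 20 = 2·9 + 2 (b=9); 9→10: 2·10 + 2 = 22; 22−1 = 21

15, 17, 18, 19, 20, 21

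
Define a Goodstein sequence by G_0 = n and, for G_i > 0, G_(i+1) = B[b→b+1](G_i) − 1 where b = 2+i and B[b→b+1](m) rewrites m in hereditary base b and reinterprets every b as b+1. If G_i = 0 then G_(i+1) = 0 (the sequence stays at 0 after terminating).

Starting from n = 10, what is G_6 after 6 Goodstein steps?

(0) 10|_2 = 2^(2 + 1) + 2 ↦ 3^(3 + 1) + 3|_3 = 84 ⇒ 83
(1) 83|_3 = 3^(3 + 1) + 2 ↦ 4^(4 + 1) + 2|_4 = 1026 ⇒ 1025
(2) 1025|_4 = 4^(4 + 1) + 1 ↦ 5^(5 + 1) + 1|_5 = 15626 ⇒ 15625
(3) 15625|_5 = 5^(5 + 1) ↦ 6^(6 + 1)|_6 = 279936 ⇒ 279935
(4) 279935|_6 = 5·6^6 + 5·6^5 + 5·6^4 + 5·6^3 + 5·6^2 + 5·6 + 5 ↦ 5·7^7 + 5·7^5 + 5·7^4 + 5·7^3 + 5·7^2 + 5·7 + 5|_7 = 4215755 ⇒ 4215754
(5) 4215754|_7 = 5·7^7 + 5·7^5 + 5·7^4 + 5·7^3 + 5·7^2 + 5·7 + 4 ↦ 5·8^8 + 5·8^5 + 5·8^4 + 5·8^3 + 5·8^2 + 5·8 + 4|_8 = 84073324 ⇒ 84073323
(6) 84073323|_8 = 5·8^8 + 5·8^5 + 5·8^4 + 5·8^3 + 5·8^2 + 5·8 + 3 ↦ 5·9^9 + 5·9^5 + 5·9^4 + 5·9^3 + 5·9^2 + 5·9 + 3|_9 = 1937434593 ⇒ 1937434592

84073323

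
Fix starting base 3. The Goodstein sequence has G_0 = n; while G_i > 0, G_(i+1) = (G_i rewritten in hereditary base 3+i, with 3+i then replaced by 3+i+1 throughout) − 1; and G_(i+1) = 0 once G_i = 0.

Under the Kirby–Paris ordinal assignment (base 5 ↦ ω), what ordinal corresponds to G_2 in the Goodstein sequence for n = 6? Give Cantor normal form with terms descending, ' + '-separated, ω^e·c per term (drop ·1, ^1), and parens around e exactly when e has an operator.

i=0: 6 = 2·3 (b=3); 3→4: 2·4 = 8; 8−1 = 7
i=1: 7 = 4 + 3 (b=4); 4→5: 5 + 3 = 8; 8−1 = 7
i=2: 7 = 5 + 2 (b=5); 5→6: 6 + 2 = 8; 8−1 = 7

ω + 2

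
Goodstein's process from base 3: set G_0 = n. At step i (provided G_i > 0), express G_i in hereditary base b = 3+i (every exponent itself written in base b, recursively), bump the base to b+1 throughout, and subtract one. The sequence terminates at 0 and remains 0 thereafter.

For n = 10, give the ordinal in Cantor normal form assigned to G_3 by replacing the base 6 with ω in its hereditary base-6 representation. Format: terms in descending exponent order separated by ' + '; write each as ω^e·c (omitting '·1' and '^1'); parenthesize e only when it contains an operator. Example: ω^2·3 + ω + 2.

i=0: 10 = 3^2 + 1 (b=3); 3→4: 4^2 + 1 = 17; 17−1 = 16
i=1: 16 = 4^2 (b=4); 4→5: 5^2 = 25; 25−1 = 24
i=2: 24 = 4·5 + 4 (b=5); 5→6: 4·6 + 4 = 28; 28−1 = 27

ω·4 + 3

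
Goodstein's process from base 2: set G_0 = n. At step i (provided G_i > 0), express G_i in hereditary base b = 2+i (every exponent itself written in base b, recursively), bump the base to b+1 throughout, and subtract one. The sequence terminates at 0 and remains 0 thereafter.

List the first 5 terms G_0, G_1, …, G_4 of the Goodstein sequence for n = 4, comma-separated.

4, 26, 41, 60, 83

[0] 4 ≡ 2^2 (base 2). Lift 3: 27. −1: 26.
[1] 26 ≡ 2·3^2 + 2·3 + 2 (base 3). Lift 4: 42. −1: 41.
[2] 41 ≡ 2·4^2 + 2·4 + 1 (base 4). Lift 5: 61. −1: 60.
[3] 60 ≡ 2·5^2 + 2·5 (base 5). Lift 6: 84. −1: 83.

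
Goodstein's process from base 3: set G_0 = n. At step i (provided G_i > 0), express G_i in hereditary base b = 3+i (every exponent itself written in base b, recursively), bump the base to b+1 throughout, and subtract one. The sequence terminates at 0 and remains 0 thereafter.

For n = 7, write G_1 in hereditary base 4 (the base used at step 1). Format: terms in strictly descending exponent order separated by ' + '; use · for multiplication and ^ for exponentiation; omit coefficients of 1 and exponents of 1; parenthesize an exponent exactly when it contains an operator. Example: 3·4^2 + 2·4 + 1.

2·4

step 0: 7 = 2·3 + 1; sub 4 for 3: 2·4 + 1; = 9; G_1 = 9−1 = 8
step 1: 8 = 2·4; sub 5 for 4: 2·5; = 10; G_2 = 10−1 = 9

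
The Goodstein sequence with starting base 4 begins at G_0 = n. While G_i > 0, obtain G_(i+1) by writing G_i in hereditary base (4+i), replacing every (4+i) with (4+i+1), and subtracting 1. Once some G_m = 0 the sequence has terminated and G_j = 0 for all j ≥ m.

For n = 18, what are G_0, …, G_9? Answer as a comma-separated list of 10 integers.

G_0=18  [base 4] 4^2 + 2  →[4↦5]→  5^2 + 2 = 27  −1 ⇒ G_1=26
G_1=26  [base 5] 5^2 + 1  →[5↦6]→  6^2 + 1 = 37  −1 ⇒ G_2=36
G_2=36  [base 6] 6^2  →[6↦7]→  7^2 = 49  −1 ⇒ G_3=48
G_3=48  [base 7] 6·7 + 6  →[7↦8]→  6·8 + 6 = 54  −1 ⇒ G_4=53
G_4=53  [base 8] 6·8 + 5  →[8↦9]→  6·9 + 5 = 59  −1 ⇒ G_5=58
G_5=58  [base 9] 6·9 + 4  →[9↦10]→  6·10 + 4 = 64  −1 ⇒ G_6=63
G_6=63  [base 10] 6·10 + 3  →[10↦11]→  6·11 + 3 = 69  −1 ⇒ G_7=68
G_7=68  [base 11] 6·11 + 2  →[11↦12]→  6·12 + 2 = 74  −1 ⇒ G_8=73
G_8=73  [base 12] 6·12 + 1  →[12↦13]→  6·13 + 1 = 79  −1 ⇒ G_9=78

18, 26, 36, 48, 53, 58, 63, 68, 73, 78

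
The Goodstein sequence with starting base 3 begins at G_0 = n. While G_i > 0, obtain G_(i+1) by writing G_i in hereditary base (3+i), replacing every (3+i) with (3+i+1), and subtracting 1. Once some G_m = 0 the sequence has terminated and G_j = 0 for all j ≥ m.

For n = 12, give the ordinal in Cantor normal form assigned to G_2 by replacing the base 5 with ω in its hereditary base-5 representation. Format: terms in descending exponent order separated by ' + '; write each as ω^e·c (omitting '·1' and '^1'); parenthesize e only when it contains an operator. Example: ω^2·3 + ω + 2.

ω^2 + 2

G_0=12  [base 3] 3^2 + 3  →[3↦4]→  4^2 + 4 = 20  −1 ⇒ G_1=19
G_1=19  [base 4] 4^2 + 3  →[4↦5]→  5^2 + 3 = 28  −1 ⇒ G_2=27
G_2=27  [base 5] 5^2 + 2  →[5↦6]→  6^2 + 2 = 38  −1 ⇒ G_3=37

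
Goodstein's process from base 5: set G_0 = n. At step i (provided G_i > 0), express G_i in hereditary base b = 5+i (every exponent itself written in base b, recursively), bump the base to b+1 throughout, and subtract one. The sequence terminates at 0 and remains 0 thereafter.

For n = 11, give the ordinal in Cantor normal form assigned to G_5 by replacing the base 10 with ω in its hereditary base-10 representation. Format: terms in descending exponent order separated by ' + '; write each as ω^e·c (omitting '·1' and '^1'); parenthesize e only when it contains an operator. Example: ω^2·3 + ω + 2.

i=0: 11 = 2·5 + 1 (b=5); 5→6: 2·6 + 1 = 13; 13−1 = 12
i=1: 12 = 2·6 (b=6); 6→7: 2·7 = 14; 14−1 = 13
i=2: 13 = 7 + 6 (b=7); 7→8: 8 + 6 = 14; 14−1 = 13
i=3: 13 = 8 + 5 (b=8); 8→9: 9 + 5 = 14; 14−1 = 13
i=4: 13 = 9 + 4 (b=9); 9→10: 10 + 4 = 14; 14−1 = 13
i=5: 13 = 10 + 3 (b=10); 10→11: 11 + 3 = 14; 14−1 = 13

ω + 3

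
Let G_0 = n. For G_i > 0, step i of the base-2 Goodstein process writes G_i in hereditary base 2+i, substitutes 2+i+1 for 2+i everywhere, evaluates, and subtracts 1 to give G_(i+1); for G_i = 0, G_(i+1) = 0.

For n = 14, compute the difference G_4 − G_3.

i=0: 14 = 2^(2 + 1) + 2^2 + 2 (b=2); 2→3: 3^(3 + 1) + 3^3 + 3 = 111; 111−1 = 110
i=1: 110 = 3^(3 + 1) + 3^3 + 2 (b=3); 3→4: 4^(4 + 1) + 4^4 + 2 = 1282; 1282−1 = 1281
i=2: 1281 = 4^(4 + 1) + 4^4 + 1 (b=4); 4→5: 5^(5 + 1) + 5^5 + 1 = 18751; 18751−1 = 18750
i=3: 18750 = 5^(5 + 1) + 5^5 (b=5); 5→6: 6^(6 + 1) + 6^6 = 326592; 326592−1 = 326591

307841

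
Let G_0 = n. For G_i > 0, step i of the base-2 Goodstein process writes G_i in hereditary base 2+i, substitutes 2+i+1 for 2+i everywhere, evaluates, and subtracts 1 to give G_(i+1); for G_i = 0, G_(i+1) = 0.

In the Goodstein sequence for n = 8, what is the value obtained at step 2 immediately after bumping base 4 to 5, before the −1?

6311

base 2: 8 = 2^(2 + 1); at 3: 3^(3 + 1) = 81; next = 80
base 3: 80 = 2·3^3 + 2·3^2 + 2·3 + 2; at 4: 2·4^4 + 2·4^2 + 2·4 + 2 = 554; next = 553
base 4: 553 = 2·4^4 + 2·4^2 + 2·4 + 1; at 5: 2·5^5 + 2·5^2 + 2·5 + 1 = 6311; next = 6310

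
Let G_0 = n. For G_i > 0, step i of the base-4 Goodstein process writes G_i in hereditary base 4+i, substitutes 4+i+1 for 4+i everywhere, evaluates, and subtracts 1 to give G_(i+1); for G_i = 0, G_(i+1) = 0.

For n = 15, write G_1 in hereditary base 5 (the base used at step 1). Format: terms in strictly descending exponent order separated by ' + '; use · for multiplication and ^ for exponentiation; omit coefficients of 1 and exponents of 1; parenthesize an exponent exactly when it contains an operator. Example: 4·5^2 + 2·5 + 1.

G_0 = 15. HB_4(15) = 3·4 + 3. Bump = 18. G_1 = 17.
G_1 = 17. HB_5(17) = 3·5 + 2. Bump = 20. G_2 = 19.

3·5 + 2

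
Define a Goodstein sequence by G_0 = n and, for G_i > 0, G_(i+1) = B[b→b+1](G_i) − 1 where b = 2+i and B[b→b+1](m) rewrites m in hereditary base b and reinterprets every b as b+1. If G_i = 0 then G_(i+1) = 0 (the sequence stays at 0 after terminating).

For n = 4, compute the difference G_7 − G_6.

(0) 4|_2 = 2^2 ↦ 3^3|_3 = 27 ⇒ 26
(1) 26|_3 = 2·3^2 + 2·3 + 2 ↦ 2·4^2 + 2·4 + 2|_4 = 42 ⇒ 41
(2) 41|_4 = 2·4^2 + 2·4 + 1 ↦ 2·5^2 + 2·5 + 1|_5 = 61 ⇒ 60
(3) 60|_5 = 2·5^2 + 2·5 ↦ 2·6^2 + 2·6|_6 = 84 ⇒ 83
(4) 83|_6 = 2·6^2 + 6 + 5 ↦ 2·7^2 + 7 + 5|_7 = 110 ⇒ 109
(5) 109|_7 = 2·7^2 + 7 + 4 ↦ 2·8^2 + 8 + 4|_8 = 140 ⇒ 139
(6) 139|_8 = 2·8^2 + 8 + 3 ↦ 2·9^2 + 9 + 3|_9 = 174 ⇒ 173

34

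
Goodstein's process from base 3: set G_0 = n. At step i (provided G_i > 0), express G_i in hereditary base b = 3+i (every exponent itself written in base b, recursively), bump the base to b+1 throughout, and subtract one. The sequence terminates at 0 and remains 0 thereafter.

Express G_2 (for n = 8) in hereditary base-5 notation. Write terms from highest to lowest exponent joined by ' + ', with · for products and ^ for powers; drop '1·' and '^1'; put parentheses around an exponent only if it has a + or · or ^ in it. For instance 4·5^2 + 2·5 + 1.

G_0 = 8. HB_3(8) = 2·3 + 2. Bump = 10. G_1 = 9.
G_1 = 9. HB_4(9) = 2·4 + 1. Bump = 11. G_2 = 10.
G_2 = 10. HB_5(10) = 2·5. Bump = 12. G_3 = 11.

2·5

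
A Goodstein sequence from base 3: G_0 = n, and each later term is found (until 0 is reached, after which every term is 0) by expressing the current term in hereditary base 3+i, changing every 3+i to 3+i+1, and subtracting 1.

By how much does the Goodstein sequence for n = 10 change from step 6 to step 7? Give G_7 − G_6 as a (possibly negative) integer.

(0) 10|_3 = 3^2 + 1 ↦ 4^2 + 1|_4 = 17 ⇒ 16
(1) 16|_4 = 4^2 ↦ 5^2|_5 = 25 ⇒ 24
(2) 24|_5 = 4·5 + 4 ↦ 4·6 + 4|_6 = 28 ⇒ 27
(3) 27|_6 = 4·6 + 3 ↦ 4·7 + 3|_7 = 31 ⇒ 30
(4) 30|_7 = 4·7 + 2 ↦ 4·8 + 2|_8 = 34 ⇒ 33
(5) 33|_8 = 4·8 + 1 ↦ 4·9 + 1|_9 = 37 ⇒ 36
(6) 36|_9 = 4·9 ↦ 4·10|_10 = 40 ⇒ 39

3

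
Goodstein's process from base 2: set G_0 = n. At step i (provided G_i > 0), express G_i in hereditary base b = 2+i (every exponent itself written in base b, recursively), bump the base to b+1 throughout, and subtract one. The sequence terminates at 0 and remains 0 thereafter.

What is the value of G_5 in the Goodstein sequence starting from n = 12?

G_0 = 12. HB_2(12) = 2^(2 + 1) + 2^2. Bump = 108. G_1 = 107.
G_1 = 107. HB_3(107) = 3^(3 + 1) + 2·3^2 + 2·3 + 2. Bump = 1066. G_2 = 1065.
G_2 = 1065. HB_4(1065) = 4^(4 + 1) + 2·4^2 + 2·4 + 1. Bump = 15686. G_3 = 15685.
G_3 = 15685. HB_5(15685) = 5^(5 + 1) + 2·5^2 + 2·5. Bump = 280020. G_4 = 280019.
G_4 = 280019. HB_6(280019) = 6^(6 + 1) + 2·6^2 + 6 + 5. Bump = 5764911. G_5 = 5764910.
G_5 = 5764910. HB_7(5764910) = 7^(7 + 1) + 2·7^2 + 7 + 4. Bump = 134217868. G_6 = 134217867.

5764910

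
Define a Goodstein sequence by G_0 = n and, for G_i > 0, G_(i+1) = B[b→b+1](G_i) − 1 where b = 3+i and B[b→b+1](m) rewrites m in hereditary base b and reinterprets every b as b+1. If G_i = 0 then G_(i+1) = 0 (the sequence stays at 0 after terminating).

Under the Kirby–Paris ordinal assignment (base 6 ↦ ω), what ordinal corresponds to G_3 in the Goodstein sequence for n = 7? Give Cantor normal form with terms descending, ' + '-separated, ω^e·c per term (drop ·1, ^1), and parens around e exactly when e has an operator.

i=0: 7 = 2·3 + 1 (b=3); 3→4: 2·4 + 1 = 9; 9−1 = 8
i=1: 8 = 2·4 (b=4); 4→5: 2·5 = 10; 10−1 = 9
i=2: 9 = 5 + 4 (b=5); 5→6: 6 + 4 = 10; 10−1 = 9
i=3: 9 = 6 + 3 (b=6); 6→7: 7 + 3 = 10; 10−1 = 9

ω + 3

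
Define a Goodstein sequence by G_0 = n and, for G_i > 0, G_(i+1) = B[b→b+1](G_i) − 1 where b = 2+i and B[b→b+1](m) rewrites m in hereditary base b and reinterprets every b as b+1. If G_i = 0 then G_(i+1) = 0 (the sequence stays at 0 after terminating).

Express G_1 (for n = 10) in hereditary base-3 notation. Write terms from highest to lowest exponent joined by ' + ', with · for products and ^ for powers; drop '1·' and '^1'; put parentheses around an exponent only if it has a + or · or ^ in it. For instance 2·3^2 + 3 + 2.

base 2: 10 = 2^(2 + 1) + 2; at 3: 3^(3 + 1) + 3 = 84; next = 83
base 3: 83 = 3^(3 + 1) + 2; at 4: 4^(4 + 1) + 2 = 1026; next = 1025

3^(3 + 1) + 2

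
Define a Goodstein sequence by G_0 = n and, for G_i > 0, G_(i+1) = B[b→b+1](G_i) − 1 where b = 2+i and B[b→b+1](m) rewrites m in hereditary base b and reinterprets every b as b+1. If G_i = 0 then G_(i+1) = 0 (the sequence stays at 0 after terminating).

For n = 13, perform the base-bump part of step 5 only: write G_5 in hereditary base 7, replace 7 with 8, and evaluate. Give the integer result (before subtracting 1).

[0] 13 ≡ 2^(2 + 1) + 2^2 + 1 (base 2). Lift 3: 109. −1: 108.
[1] 108 ≡ 3^(3 + 1) + 3^3 (base 3). Lift 4: 1280. −1: 1279.
[2] 1279 ≡ 4^(4 + 1) + 3·4^3 + 3·4^2 + 3·4 + 3 (base 4). Lift 5: 16093. −1: 16092.
[3] 16092 ≡ 5^(5 + 1) + 3·5^3 + 3·5^2 + 3·5 + 2 (base 5). Lift 6: 280712. −1: 280711.
[4] 280711 ≡ 6^(6 + 1) + 3·6^3 + 3·6^2 + 3·6 + 1 (base 6). Lift 7: 5765999. −1: 5765998.

134219480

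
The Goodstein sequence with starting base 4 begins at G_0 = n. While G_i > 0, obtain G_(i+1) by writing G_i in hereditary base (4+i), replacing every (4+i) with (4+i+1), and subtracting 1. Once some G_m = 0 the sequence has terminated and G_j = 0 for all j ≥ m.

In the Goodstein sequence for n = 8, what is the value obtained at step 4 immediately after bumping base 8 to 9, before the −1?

[0] 8 ≡ 2·4 (base 4). Lift 5: 10. −1: 9.
[1] 9 ≡ 5 + 4 (base 5). Lift 6: 10. −1: 9.
[2] 9 ≡ 6 + 3 (base 6). Lift 7: 10. −1: 9.
[3] 9 ≡ 7 + 2 (base 7). Lift 8: 10. −1: 9.
[4] 9 ≡ 8 + 1 (base 8). Lift 9: 10. −1: 9.

10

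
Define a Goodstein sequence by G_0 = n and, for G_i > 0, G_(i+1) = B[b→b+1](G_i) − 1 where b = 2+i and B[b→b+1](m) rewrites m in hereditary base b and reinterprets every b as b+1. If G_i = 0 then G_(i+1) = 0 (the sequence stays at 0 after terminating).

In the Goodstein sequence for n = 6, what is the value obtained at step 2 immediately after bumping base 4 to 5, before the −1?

(0) 6|_2 = 2^2 + 2 ↦ 3^3 + 3|_3 = 30 ⇒ 29
(1) 29|_3 = 3^3 + 2 ↦ 4^4 + 2|_4 = 258 ⇒ 257
(2) 257|_4 = 4^4 + 1 ↦ 5^5 + 1|_5 = 3126 ⇒ 3125

3126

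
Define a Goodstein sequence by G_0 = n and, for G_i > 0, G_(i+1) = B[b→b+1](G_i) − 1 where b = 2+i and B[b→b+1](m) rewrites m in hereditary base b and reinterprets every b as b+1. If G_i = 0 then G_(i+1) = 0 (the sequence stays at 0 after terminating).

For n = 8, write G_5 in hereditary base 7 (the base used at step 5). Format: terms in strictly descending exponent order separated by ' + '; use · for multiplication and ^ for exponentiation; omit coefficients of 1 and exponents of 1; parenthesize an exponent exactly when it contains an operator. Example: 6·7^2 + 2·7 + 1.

8 —HB2→ 2^(2 + 1) —bump→ 3^(3 + 1) = 81 —(−1)→ 80
80 —HB3→ 2·3^3 + 2·3^2 + 2·3 + 2 —bump→ 2·4^4 + 2·4^2 + 2·4 + 2 = 554 —(−1)→ 553
553 —HB4→ 2·4^4 + 2·4^2 + 2·4 + 1 —bump→ 2·5^5 + 2·5^2 + 2·5 + 1 = 6311 —(−1)→ 6310
6310 —HB5→ 2·5^5 + 2·5^2 + 2·5 —bump→ 2·6^6 + 2·6^2 + 2·6 = 93396 —(−1)→ 93395
93395 —HB6→ 2·6^6 + 2·6^2 + 6 + 5 —bump→ 2·7^7 + 2·7^2 + 7 + 5 = 1647196 —(−1)→ 1647195
1647195 —HB7→ 2·7^7 + 2·7^2 + 7 + 4 —bump→ 2·8^8 + 2·8^2 + 8 + 4 = 33554572 —(−1)→ 33554571

2·7^7 + 2·7^2 + 7 + 4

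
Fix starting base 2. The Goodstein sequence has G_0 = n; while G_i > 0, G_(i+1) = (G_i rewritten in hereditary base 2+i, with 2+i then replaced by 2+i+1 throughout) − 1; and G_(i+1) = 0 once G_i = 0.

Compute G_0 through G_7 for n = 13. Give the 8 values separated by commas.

13, 108, 1279, 16092, 280711, 5765998, 134219479, 3486786855

G_0 = 13. HB_2(13) = 2^(2 + 1) + 2^2 + 1. Bump = 109. G_1 = 108.
G_1 = 108. HB_3(108) = 3^(3 + 1) + 3^3. Bump = 1280. G_2 = 1279.
G_2 = 1279. HB_4(1279) = 4^(4 + 1) + 3·4^3 + 3·4^2 + 3·4 + 3. Bump = 16093. G_3 = 16092.
G_3 = 16092. HB_5(16092) = 5^(5 + 1) + 3·5^3 + 3·5^2 + 3·5 + 2. Bump = 280712. G_4 = 280711.
G_4 = 280711. HB_6(280711) = 6^(6 + 1) + 3·6^3 + 3·6^2 + 3·6 + 1. Bump = 5765999. G_5 = 5765998.
G_5 = 5765998. HB_7(5765998) = 7^(7 + 1) + 3·7^3 + 3·7^2 + 3·7. Bump = 134219480. G_6 = 134219479.
G_6 = 134219479. HB_8(134219479) = 8^(8 + 1) + 3·8^3 + 3·8^2 + 2·8 + 7. Bump = 3486786856. G_7 = 3486786855.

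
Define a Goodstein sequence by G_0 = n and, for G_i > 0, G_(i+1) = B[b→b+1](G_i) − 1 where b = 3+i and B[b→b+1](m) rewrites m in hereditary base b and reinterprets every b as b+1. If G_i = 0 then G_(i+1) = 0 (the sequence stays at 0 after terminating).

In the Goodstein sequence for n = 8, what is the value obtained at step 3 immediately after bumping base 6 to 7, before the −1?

(0) 8|_3 = 2·3 + 2 ↦ 2·4 + 2|_4 = 10 ⇒ 9
(1) 9|_4 = 2·4 + 1 ↦ 2·5 + 1|_5 = 11 ⇒ 10
(2) 10|_5 = 2·5 ↦ 2·6|_6 = 12 ⇒ 11
(3) 11|_6 = 6 + 5 ↦ 7 + 5|_7 = 12 ⇒ 11

12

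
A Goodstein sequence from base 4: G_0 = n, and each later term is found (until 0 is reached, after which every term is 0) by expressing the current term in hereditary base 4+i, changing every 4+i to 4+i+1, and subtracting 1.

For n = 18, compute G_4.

53

(0) 18|_4 = 4^2 + 2 ↦ 5^2 + 2|_5 = 27 ⇒ 26
(1) 26|_5 = 5^2 + 1 ↦ 6^2 + 1|_6 = 37 ⇒ 36
(2) 36|_6 = 6^2 ↦ 7^2|_7 = 49 ⇒ 48
(3) 48|_7 = 6·7 + 6 ↦ 6·8 + 6|_8 = 54 ⇒ 53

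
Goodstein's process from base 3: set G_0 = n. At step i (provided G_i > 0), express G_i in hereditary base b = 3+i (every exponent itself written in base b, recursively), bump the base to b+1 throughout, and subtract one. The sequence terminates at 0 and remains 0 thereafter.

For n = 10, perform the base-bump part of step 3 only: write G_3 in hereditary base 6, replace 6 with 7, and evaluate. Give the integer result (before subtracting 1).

31

i=0: 10 = 3^2 + 1 (b=3); 3→4: 4^2 + 1 = 17; 17−1 = 16
i=1: 16 = 4^2 (b=4); 4→5: 5^2 = 25; 25−1 = 24
i=2: 24 = 4·5 + 4 (b=5); 5→6: 4·6 + 4 = 28; 28−1 = 27
i=3: 27 = 4·6 + 3 (b=6); 6→7: 4·7 + 3 = 31; 31−1 = 30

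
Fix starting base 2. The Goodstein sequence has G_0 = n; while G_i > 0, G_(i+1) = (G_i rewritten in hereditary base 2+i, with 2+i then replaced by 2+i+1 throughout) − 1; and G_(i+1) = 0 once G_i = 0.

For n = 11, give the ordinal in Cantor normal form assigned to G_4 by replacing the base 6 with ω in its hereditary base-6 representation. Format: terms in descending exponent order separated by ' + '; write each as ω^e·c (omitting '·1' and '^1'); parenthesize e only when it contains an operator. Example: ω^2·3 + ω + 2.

ω^(ω + 1) + 1

[0] 11 ≡ 2^(2 + 1) + 2 + 1 (base 2). Lift 3: 85. −1: 84.
[1] 84 ≡ 3^(3 + 1) + 3 (base 3). Lift 4: 1028. −1: 1027.
[2] 1027 ≡ 4^(4 + 1) + 3 (base 4). Lift 5: 15628. −1: 15627.
[3] 15627 ≡ 5^(5 + 1) + 2 (base 5). Lift 6: 279938. −1: 279937.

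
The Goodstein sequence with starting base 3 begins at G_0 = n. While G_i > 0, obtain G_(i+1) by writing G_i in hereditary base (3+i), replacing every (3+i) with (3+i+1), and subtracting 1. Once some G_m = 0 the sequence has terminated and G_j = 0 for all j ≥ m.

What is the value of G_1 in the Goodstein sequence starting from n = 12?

19

[0] 12 ≡ 3^2 + 3 (base 3). Lift 4: 20. −1: 19.
[1] 19 ≡ 4^2 + 3 (base 4). Lift 5: 28. −1: 27.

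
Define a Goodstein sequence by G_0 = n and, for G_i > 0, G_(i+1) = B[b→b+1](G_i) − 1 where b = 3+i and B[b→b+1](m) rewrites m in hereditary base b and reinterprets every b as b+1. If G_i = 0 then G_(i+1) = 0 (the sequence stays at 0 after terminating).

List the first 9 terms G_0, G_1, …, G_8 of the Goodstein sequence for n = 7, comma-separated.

7, 8, 9, 9, 9, 9, 9, 9, 8

(0) 7|_3 = 2·3 + 1 ↦ 2·4 + 1|_4 = 9 ⇒ 8
(1) 8|_4 = 2·4 ↦ 2·5|_5 = 10 ⇒ 9
(2) 9|_5 = 5 + 4 ↦ 6 + 4|_6 = 10 ⇒ 9
(3) 9|_6 = 6 + 3 ↦ 7 + 3|_7 = 10 ⇒ 9
(4) 9|_7 = 7 + 2 ↦ 8 + 2|_8 = 10 ⇒ 9
(5) 9|_8 = 8 + 1 ↦ 9 + 1|_9 = 10 ⇒ 9
(6) 9|_9 = 9 ↦ 10|_10 = 10 ⇒ 9
(7) 9|_10 = 9 ↦ 9|_11 = 9 ⇒ 8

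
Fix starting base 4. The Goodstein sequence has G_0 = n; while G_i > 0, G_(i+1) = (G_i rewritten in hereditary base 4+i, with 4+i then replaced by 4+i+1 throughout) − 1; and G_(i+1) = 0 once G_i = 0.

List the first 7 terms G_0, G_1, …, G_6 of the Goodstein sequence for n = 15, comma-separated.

15, 17, 19, 21, 23, 24, 25

i=0: 15 = 3·4 + 3 (b=4); 4→5: 3·5 + 3 = 18; 18−1 = 17
i=1: 17 = 3·5 + 2 (b=5); 5→6: 3·6 + 2 = 20; 20−1 = 19
i=2: 19 = 3·6 + 1 (b=6); 6→7: 3·7 + 1 = 22; 22−1 = 21
i=3: 21 = 3·7 (b=7); 7→8: 3·8 = 24; 24−1 = 23
i=4: 23 = 2·8 + 7 (b=8); 8→9: 2·9 + 7 = 25; 25−1 = 24
i=5: 24 = 2·9 + 6 (b=9); 9→10: 2·10 + 6 = 26; 26−1 = 25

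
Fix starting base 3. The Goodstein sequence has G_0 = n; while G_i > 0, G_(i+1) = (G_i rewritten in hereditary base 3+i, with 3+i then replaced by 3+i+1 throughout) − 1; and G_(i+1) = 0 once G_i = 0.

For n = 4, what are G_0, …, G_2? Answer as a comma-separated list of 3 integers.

4, 4, 4

[0] 4 ≡ 3 + 1 (base 3). Lift 4: 5. −1: 4.
[1] 4 ≡ 4 (base 4). Lift 5: 5. −1: 4.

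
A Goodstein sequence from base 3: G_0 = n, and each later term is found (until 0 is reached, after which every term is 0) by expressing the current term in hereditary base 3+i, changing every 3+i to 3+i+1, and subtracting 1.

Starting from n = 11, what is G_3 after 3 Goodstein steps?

35

base 3: 11 = 3^2 + 2; at 4: 4^2 + 2 = 18; next = 17
base 4: 17 = 4^2 + 1; at 5: 5^2 + 1 = 26; next = 25
base 5: 25 = 5^2; at 6: 6^2 = 36; next = 35
base 6: 35 = 5·6 + 5; at 7: 5·7 + 5 = 40; next = 39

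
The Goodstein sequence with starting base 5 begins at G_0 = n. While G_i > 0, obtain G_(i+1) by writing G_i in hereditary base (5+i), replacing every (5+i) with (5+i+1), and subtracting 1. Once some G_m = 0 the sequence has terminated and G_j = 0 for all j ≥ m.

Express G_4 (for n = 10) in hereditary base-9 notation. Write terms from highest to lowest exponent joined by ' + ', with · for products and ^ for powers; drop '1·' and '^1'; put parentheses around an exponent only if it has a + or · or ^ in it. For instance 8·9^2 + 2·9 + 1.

9 + 2

[0] 10 ≡ 2·5 (base 5). Lift 6: 12. −1: 11.
[1] 11 ≡ 6 + 5 (base 6). Lift 7: 12. −1: 11.
[2] 11 ≡ 7 + 4 (base 7). Lift 8: 12. −1: 11.
[3] 11 ≡ 8 + 3 (base 8). Lift 9: 12. −1: 11.
[4] 11 ≡ 9 + 2 (base 9). Lift 10: 12. −1: 11.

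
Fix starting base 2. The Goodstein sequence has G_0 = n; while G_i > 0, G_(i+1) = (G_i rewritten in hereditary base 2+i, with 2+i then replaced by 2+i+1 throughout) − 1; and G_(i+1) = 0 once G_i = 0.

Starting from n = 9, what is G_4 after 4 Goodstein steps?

140743

[0] 9 ≡ 2^(2 + 1) + 1 (base 2). Lift 3: 82. −1: 81.
[1] 81 ≡ 3^(3 + 1) (base 3). Lift 4: 1024. −1: 1023.
[2] 1023 ≡ 3·4^4 + 3·4^3 + 3·4^2 + 3·4 + 3 (base 4). Lift 5: 9843. −1: 9842.
[3] 9842 ≡ 3·5^5 + 3·5^3 + 3·5^2 + 3·5 + 2 (base 5). Lift 6: 140744. −1: 140743.
[4] 140743 ≡ 3·6^6 + 3·6^3 + 3·6^2 + 3·6 + 1 (base 6). Lift 7: 2471827. −1: 2471826.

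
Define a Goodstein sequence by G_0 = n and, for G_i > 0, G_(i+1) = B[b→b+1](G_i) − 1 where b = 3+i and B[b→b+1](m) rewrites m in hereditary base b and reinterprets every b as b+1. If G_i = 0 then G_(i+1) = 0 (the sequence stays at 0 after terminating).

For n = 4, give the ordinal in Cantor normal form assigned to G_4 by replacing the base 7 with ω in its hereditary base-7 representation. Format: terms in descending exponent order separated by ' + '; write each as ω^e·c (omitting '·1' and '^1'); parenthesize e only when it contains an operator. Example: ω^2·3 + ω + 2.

(0) 4|_3 = 3 + 1 ↦ 4 + 1|_4 = 5 ⇒ 4
(1) 4|_4 = 4 ↦ 5|_5 = 5 ⇒ 4
(2) 4|_5 = 4 ↦ 4|_6 = 4 ⇒ 3
(3) 3|_6 = 3 ↦ 3|_7 = 3 ⇒ 2
(4) 2|_7 = 2 ↦ 2|_8 = 2 ⇒ 1

2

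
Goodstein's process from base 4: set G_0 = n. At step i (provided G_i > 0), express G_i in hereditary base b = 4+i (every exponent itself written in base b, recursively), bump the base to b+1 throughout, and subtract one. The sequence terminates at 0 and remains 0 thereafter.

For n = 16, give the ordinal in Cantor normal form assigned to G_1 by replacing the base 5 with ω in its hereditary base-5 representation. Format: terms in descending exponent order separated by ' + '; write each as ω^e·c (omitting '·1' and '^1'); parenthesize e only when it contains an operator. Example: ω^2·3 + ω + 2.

ω·4 + 4

G_0 = 16. HB_4(16) = 4^2. Bump = 25. G_1 = 24.
G_1 = 24. HB_5(24) = 4·5 + 4. Bump = 28. G_2 = 27.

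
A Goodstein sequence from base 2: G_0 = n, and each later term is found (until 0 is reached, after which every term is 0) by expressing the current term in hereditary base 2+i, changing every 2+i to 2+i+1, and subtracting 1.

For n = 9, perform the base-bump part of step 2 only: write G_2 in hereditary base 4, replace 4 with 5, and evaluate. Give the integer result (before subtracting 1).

9843

base 2: 9 = 2^(2 + 1) + 1; at 3: 3^(3 + 1) + 1 = 82; next = 81
base 3: 81 = 3^(3 + 1); at 4: 4^(4 + 1) = 1024; next = 1023
base 4: 1023 = 3·4^4 + 3·4^3 + 3·4^2 + 3·4 + 3; at 5: 3·5^5 + 3·5^3 + 3·5^2 + 3·5 + 3 = 9843; next = 9842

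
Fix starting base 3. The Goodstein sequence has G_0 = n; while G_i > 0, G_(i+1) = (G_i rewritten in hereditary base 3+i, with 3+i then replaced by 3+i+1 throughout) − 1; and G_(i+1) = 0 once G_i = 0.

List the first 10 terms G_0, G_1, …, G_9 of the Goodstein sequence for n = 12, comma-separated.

12, 19, 27, 37, 49, 63, 69, 75, 81, 87

G_0=12  [base 3] 3^2 + 3  →[3↦4]→  4^2 + 4 = 20  −1 ⇒ G_1=19
G_1=19  [base 4] 4^2 + 3  →[4↦5]→  5^2 + 3 = 28  −1 ⇒ G_2=27
G_2=27  [base 5] 5^2 + 2  →[5↦6]→  6^2 + 2 = 38  −1 ⇒ G_3=37
G_3=37  [base 6] 6^2 + 1  →[6↦7]→  7^2 + 1 = 50  −1 ⇒ G_4=49
G_4=49  [base 7] 7^2  →[7↦8]→  8^2 = 64  −1 ⇒ G_5=63
G_5=63  [base 8] 7·8 + 7  →[8↦9]→  7·9 + 7 = 70  −1 ⇒ G_6=69
G_6=69  [base 9] 7·9 + 6  →[9↦10]→  7·10 + 6 = 76  −1 ⇒ G_7=75
G_7=75  [base 10] 7·10 + 5  →[10↦11]→  7·11 + 5 = 82  −1 ⇒ G_8=81
G_8=81  [base 11] 7·11 + 4  →[11↦12]→  7·12 + 4 = 88  −1 ⇒ G_9=87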